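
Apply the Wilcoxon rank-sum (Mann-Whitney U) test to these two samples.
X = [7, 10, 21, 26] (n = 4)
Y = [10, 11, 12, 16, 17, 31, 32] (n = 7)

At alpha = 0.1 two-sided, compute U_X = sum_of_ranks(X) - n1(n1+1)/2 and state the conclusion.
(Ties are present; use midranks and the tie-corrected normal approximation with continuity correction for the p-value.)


Step 1: Combine and sort all 11 observations; assign midranks.
sorted (value, group): (7,X), (10,X), (10,Y), (11,Y), (12,Y), (16,Y), (17,Y), (21,X), (26,X), (31,Y), (32,Y)
ranks: 7->1, 10->2.5, 10->2.5, 11->4, 12->5, 16->6, 17->7, 21->8, 26->9, 31->10, 32->11
Step 2: Rank sum for X: R1 = 1 + 2.5 + 8 + 9 = 20.5.
Step 3: U_X = R1 - n1(n1+1)/2 = 20.5 - 4*5/2 = 20.5 - 10 = 10.5.
       U_Y = n1*n2 - U_X = 28 - 10.5 = 17.5.
Step 4: Ties are present, so use the tie-corrected normal approximation (with continuity correction) for the p-value.
Step 5: p-value = 0.569872; compare to alpha = 0.1. fail to reject H0.

U_X = 10.5, p = 0.569872, fail to reject H0 at alpha = 0.1.


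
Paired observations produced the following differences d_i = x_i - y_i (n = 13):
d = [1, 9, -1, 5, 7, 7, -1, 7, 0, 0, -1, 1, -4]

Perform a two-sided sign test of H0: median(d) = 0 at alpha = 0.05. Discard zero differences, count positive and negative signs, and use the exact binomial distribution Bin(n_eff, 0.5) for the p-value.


Step 1: Discard zero differences. Original n = 13; n_eff = number of nonzero differences = 11.
Nonzero differences (with sign): +1, +9, -1, +5, +7, +7, -1, +7, -1, +1, -4
Step 2: Count signs: positive = 7, negative = 4.
Step 3: Under H0: P(positive) = 0.5, so the number of positives S ~ Bin(11, 0.5).
Step 4: Two-sided exact p-value = sum of Bin(11,0.5) probabilities at or below the observed probability = 0.548828.
Step 5: alpha = 0.05. fail to reject H0.

n_eff = 11, pos = 7, neg = 4, p = 0.548828, fail to reject H0.


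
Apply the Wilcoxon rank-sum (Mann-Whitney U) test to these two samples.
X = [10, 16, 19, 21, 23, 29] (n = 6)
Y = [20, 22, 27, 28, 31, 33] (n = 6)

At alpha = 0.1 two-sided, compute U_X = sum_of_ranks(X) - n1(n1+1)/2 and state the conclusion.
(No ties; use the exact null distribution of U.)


Step 1: Combine and sort all 12 observations; assign midranks.
sorted (value, group): (10,X), (16,X), (19,X), (20,Y), (21,X), (22,Y), (23,X), (27,Y), (28,Y), (29,X), (31,Y), (33,Y)
ranks: 10->1, 16->2, 19->3, 20->4, 21->5, 22->6, 23->7, 27->8, 28->9, 29->10, 31->11, 33->12
Step 2: Rank sum for X: R1 = 1 + 2 + 3 + 5 + 7 + 10 = 28.
Step 3: U_X = R1 - n1(n1+1)/2 = 28 - 6*7/2 = 28 - 21 = 7.
       U_Y = n1*n2 - U_X = 36 - 7 = 29.
Step 4: No ties, so the exact null distribution of U (based on enumerating the C(12,6) = 924 equally likely rank assignments) gives the two-sided p-value.
Step 5: p-value = 0.093074; compare to alpha = 0.1. reject H0.

U_X = 7, p = 0.093074, reject H0 at alpha = 0.1.


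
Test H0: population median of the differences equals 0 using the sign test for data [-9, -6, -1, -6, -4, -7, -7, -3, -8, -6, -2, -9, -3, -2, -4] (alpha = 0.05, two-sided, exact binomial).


Step 1: Discard zero differences. Original n = 15; n_eff = number of nonzero differences = 15.
Nonzero differences (with sign): -9, -6, -1, -6, -4, -7, -7, -3, -8, -6, -2, -9, -3, -2, -4
Step 2: Count signs: positive = 0, negative = 15.
Step 3: Under H0: P(positive) = 0.5, so the number of positives S ~ Bin(15, 0.5).
Step 4: Two-sided exact p-value = sum of Bin(15,0.5) probabilities at or below the observed probability = 0.000061.
Step 5: alpha = 0.05. reject H0.

n_eff = 15, pos = 0, neg = 15, p = 0.000061, reject H0.


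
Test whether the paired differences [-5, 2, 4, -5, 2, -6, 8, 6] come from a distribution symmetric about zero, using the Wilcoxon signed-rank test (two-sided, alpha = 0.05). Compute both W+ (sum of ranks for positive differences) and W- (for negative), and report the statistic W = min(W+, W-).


Step 1: Drop any zero differences (none here) and take |d_i|.
|d| = [5, 2, 4, 5, 2, 6, 8, 6]
Step 2: Midrank |d_i| (ties get averaged ranks).
ranks: |5|->4.5, |2|->1.5, |4|->3, |5|->4.5, |2|->1.5, |6|->6.5, |8|->8, |6|->6.5
Step 3: Attach original signs; sum ranks with positive sign and with negative sign.
W+ = 1.5 + 3 + 1.5 + 8 + 6.5 = 20.5
W- = 4.5 + 4.5 + 6.5 = 15.5
(Check: W+ + W- = 36 should equal n(n+1)/2 = 36.)
Step 4: Test statistic W = min(W+, W-) = 15.5.
Step 5: Ties in |d|, so use the tie-corrected normal approximation.
        E[W] = n(n+1)/4 = 8*9/4 = 18.
        Tie groups: |d|=2 (t=2), |d|=5 (t=2), |d|=6 (t=2); sum(t^3 - t) = 18.
        Var[W] = n(n+1)(2n+1)/24 - sum(t^3-t)/48 = 1224/24 - 18/48 = 50.625.
        z = (W - E[W]) / sqrt(Var[W]) = (15.5 - 18) / 7.1151 = -0.3514.
        Two-sided p = 2*Phi(z) = 0.725315.
Step 6: alpha = 0.05. fail to reject H0.

W+ = 20.5, W- = 15.5, W = min = 15.5, p = 0.725315, fail to reject H0.


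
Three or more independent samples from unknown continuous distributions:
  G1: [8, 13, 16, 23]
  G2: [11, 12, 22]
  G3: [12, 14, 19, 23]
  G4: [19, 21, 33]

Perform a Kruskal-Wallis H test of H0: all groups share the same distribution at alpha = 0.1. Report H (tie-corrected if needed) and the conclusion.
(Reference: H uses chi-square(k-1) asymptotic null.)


Step 1: Combine all N = 14 observations and assign midranks.
sorted (value, group, rank): (8,G1,1), (11,G2,2), (12,G2,3.5), (12,G3,3.5), (13,G1,5), (14,G3,6), (16,G1,7), (19,G3,8.5), (19,G4,8.5), (21,G4,10), (22,G2,11), (23,G1,12.5), (23,G3,12.5), (33,G4,14)
Step 2: Sum ranks within each group.
R_1 = 25.5 (n_1 = 4)
R_2 = 16.5 (n_2 = 3)
R_3 = 30.5 (n_3 = 4)
R_4 = 32.5 (n_4 = 3)
Step 3: H = 12/(N(N+1)) * sum(R_i^2/n_i) - 3(N+1)
     = 12/(14*15) * (25.5^2/4 + 16.5^2/3 + 30.5^2/4 + 32.5^2/3) - 3*15
     = 0.057143 * 837.958 - 45
     = 2.883333.
Step 4: Ties present; correction factor C = 1 - 18/(14^3 - 14) = 0.993407. Corrected H = 2.883333 / 0.993407 = 2.902471.
Step 5: Under H0, H ~ chi^2(3); p-value = 0.406908.
Step 6: alpha = 0.1. fail to reject H0.

H = 2.9025, df = 3, p = 0.406908, fail to reject H0.


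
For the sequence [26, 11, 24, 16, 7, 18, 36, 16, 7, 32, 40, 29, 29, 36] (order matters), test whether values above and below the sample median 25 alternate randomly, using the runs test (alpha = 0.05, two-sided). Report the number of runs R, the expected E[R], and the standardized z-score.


Step 1: Compute median = 25; label A = above, B = below.
Labels in order: ABBBBBABBAAAAA  (n_A = 7, n_B = 7)
Step 2: Count runs R = 5.
Step 3: Under H0 (random ordering), E[R] = 2*n_A*n_B/(n_A+n_B) + 1 = 2*7*7/14 + 1 = 8.0000.
        Var[R] = 2*n_A*n_B*(2*n_A*n_B - n_A - n_B) / ((n_A+n_B)^2 * (n_A+n_B-1)) = 8232/2548 = 3.2308.
        SD[R] = 1.7974.
Step 4: Continuity-corrected z = (R + 0.5 - E[R]) / SD[R] = (5 + 0.5 - 8.0000) / 1.7974 = -1.3909.
Step 5: Two-sided p-value via normal approximation = 2*(1 - Phi(|z|)) = 0.164264.
Step 6: alpha = 0.05. fail to reject H0.

R = 5, z = -1.3909, p = 0.164264, fail to reject H0.


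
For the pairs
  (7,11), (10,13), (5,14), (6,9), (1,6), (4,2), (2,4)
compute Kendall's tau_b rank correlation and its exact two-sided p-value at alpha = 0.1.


Step 1: Enumerate the 21 unordered pairs (i,j) with i<j and classify each by sign(x_j-x_i) * sign(y_j-y_i).
  (1,2):dx=+3,dy=+2->C; (1,3):dx=-2,dy=+3->D; (1,4):dx=-1,dy=-2->C; (1,5):dx=-6,dy=-5->C
  (1,6):dx=-3,dy=-9->C; (1,7):dx=-5,dy=-7->C; (2,3):dx=-5,dy=+1->D; (2,4):dx=-4,dy=-4->C
  (2,5):dx=-9,dy=-7->C; (2,6):dx=-6,dy=-11->C; (2,7):dx=-8,dy=-9->C; (3,4):dx=+1,dy=-5->D
  (3,5):dx=-4,dy=-8->C; (3,6):dx=-1,dy=-12->C; (3,7):dx=-3,dy=-10->C; (4,5):dx=-5,dy=-3->C
  (4,6):dx=-2,dy=-7->C; (4,7):dx=-4,dy=-5->C; (5,6):dx=+3,dy=-4->D; (5,7):dx=+1,dy=-2->D
  (6,7):dx=-2,dy=+2->D
Step 2: C = 15, D = 6, total pairs = 21.
Step 3: tau = (C - D)/(n(n-1)/2) = (15 - 6)/21 = 0.428571.
Step 4: Exact two-sided p-value (enumerate n! = 5040 permutations of y under H0): p = 0.238889.
Step 5: alpha = 0.1. fail to reject H0.

tau_b = 0.4286 (C=15, D=6), p = 0.238889, fail to reject H0.


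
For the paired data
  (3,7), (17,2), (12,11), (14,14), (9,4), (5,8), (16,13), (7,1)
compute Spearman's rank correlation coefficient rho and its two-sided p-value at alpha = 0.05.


Step 1: Rank x and y separately (midranks; no ties here).
rank(x): 3->1, 17->8, 12->5, 14->6, 9->4, 5->2, 16->7, 7->3
rank(y): 7->4, 2->2, 11->6, 14->8, 4->3, 8->5, 13->7, 1->1
Step 2: d_i = R_x(i) - R_y(i); compute d_i^2.
  (1-4)^2=9, (8-2)^2=36, (5-6)^2=1, (6-8)^2=4, (4-3)^2=1, (2-5)^2=9, (7-7)^2=0, (3-1)^2=4
sum(d^2) = 64.
Step 3: rho = 1 - 6*64 / (8*(8^2 - 1)) = 1 - 384/504 = 0.238095.
Step 4: Under H0, t = rho * sqrt((n-2)/(1-rho^2)) = 0.6005 ~ t(6).
Step 5: Two-sided p-value from the t-distribution with 6 df = 0.570156.
Step 6: alpha = 0.05. fail to reject H0.

rho = 0.2381, p = 0.570156, fail to reject H0 at alpha = 0.05.


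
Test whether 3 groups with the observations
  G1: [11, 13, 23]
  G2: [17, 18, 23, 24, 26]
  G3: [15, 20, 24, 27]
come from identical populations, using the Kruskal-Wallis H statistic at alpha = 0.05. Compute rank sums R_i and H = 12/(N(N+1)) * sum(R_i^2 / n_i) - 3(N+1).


Step 1: Combine all N = 12 observations and assign midranks.
sorted (value, group, rank): (11,G1,1), (13,G1,2), (15,G3,3), (17,G2,4), (18,G2,5), (20,G3,6), (23,G1,7.5), (23,G2,7.5), (24,G2,9.5), (24,G3,9.5), (26,G2,11), (27,G3,12)
Step 2: Sum ranks within each group.
R_1 = 10.5 (n_1 = 3)
R_2 = 37 (n_2 = 5)
R_3 = 30.5 (n_3 = 4)
Step 3: H = 12/(N(N+1)) * sum(R_i^2/n_i) - 3(N+1)
     = 12/(12*13) * (10.5^2/3 + 37^2/5 + 30.5^2/4) - 3*13
     = 0.076923 * 543.112 - 39
     = 2.777885.
Step 4: Ties present; correction factor C = 1 - 12/(12^3 - 12) = 0.993007. Corrected H = 2.777885 / 0.993007 = 2.797447.
Step 5: Under H0, H ~ chi^2(2); p-value = 0.246912.
Step 6: alpha = 0.05. fail to reject H0.

H = 2.7974, df = 2, p = 0.246912, fail to reject H0.


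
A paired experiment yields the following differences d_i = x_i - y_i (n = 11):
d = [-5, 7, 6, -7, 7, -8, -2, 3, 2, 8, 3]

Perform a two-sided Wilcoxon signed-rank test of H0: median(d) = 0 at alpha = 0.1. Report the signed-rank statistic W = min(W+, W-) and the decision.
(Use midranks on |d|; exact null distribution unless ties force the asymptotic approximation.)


Step 1: Drop any zero differences (none here) and take |d_i|.
|d| = [5, 7, 6, 7, 7, 8, 2, 3, 2, 8, 3]
Step 2: Midrank |d_i| (ties get averaged ranks).
ranks: |5|->5, |7|->8, |6|->6, |7|->8, |7|->8, |8|->10.5, |2|->1.5, |3|->3.5, |2|->1.5, |8|->10.5, |3|->3.5
Step 3: Attach original signs; sum ranks with positive sign and with negative sign.
W+ = 8 + 6 + 8 + 3.5 + 1.5 + 10.5 + 3.5 = 41
W- = 5 + 8 + 10.5 + 1.5 = 25
(Check: W+ + W- = 66 should equal n(n+1)/2 = 66.)
Step 4: Test statistic W = min(W+, W-) = 25.
Step 5: Ties in |d|, so use the tie-corrected normal approximation.
        E[W] = n(n+1)/4 = 11*12/4 = 33.
        Tie groups: |d|=2 (t=2), |d|=3 (t=2), |d|=7 (t=3), |d|=8 (t=2); sum(t^3 - t) = 42.
        Var[W] = n(n+1)(2n+1)/24 - sum(t^3-t)/48 = 3036/24 - 42/48 = 125.625.
        z = (W - E[W]) / sqrt(Var[W]) = (25 - 33) / 11.2083 = -0.7138.
        Two-sided p = 2*Phi(z) = 0.475376.
Step 6: alpha = 0.1. fail to reject H0.

W+ = 41, W- = 25, W = min = 25, p = 0.475376, fail to reject H0.


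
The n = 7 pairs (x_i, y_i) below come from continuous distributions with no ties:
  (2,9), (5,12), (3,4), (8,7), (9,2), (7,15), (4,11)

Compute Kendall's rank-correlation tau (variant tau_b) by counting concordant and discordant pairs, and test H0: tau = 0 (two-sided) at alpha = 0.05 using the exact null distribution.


Step 1: Enumerate the 21 unordered pairs (i,j) with i<j and classify each by sign(x_j-x_i) * sign(y_j-y_i).
  (1,2):dx=+3,dy=+3->C; (1,3):dx=+1,dy=-5->D; (1,4):dx=+6,dy=-2->D; (1,5):dx=+7,dy=-7->D
  (1,6):dx=+5,dy=+6->C; (1,7):dx=+2,dy=+2->C; (2,3):dx=-2,dy=-8->C; (2,4):dx=+3,dy=-5->D
  (2,5):dx=+4,dy=-10->D; (2,6):dx=+2,dy=+3->C; (2,7):dx=-1,dy=-1->C; (3,4):dx=+5,dy=+3->C
  (3,5):dx=+6,dy=-2->D; (3,6):dx=+4,dy=+11->C; (3,7):dx=+1,dy=+7->C; (4,5):dx=+1,dy=-5->D
  (4,6):dx=-1,dy=+8->D; (4,7):dx=-4,dy=+4->D; (5,6):dx=-2,dy=+13->D; (5,7):dx=-5,dy=+9->D
  (6,7):dx=-3,dy=-4->C
Step 2: C = 10, D = 11, total pairs = 21.
Step 3: tau = (C - D)/(n(n-1)/2) = (10 - 11)/21 = -0.047619.
Step 4: Exact two-sided p-value (enumerate n! = 5040 permutations of y under H0): p = 1.000000.
Step 5: alpha = 0.05. fail to reject H0.

tau_b = -0.0476 (C=10, D=11), p = 1.000000, fail to reject H0.


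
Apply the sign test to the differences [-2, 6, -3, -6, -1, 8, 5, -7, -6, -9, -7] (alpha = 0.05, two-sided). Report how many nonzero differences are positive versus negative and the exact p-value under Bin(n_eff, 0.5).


Step 1: Discard zero differences. Original n = 11; n_eff = number of nonzero differences = 11.
Nonzero differences (with sign): -2, +6, -3, -6, -1, +8, +5, -7, -6, -9, -7
Step 2: Count signs: positive = 3, negative = 8.
Step 3: Under H0: P(positive) = 0.5, so the number of positives S ~ Bin(11, 0.5).
Step 4: Two-sided exact p-value = sum of Bin(11,0.5) probabilities at or below the observed probability = 0.226562.
Step 5: alpha = 0.05. fail to reject H0.

n_eff = 11, pos = 3, neg = 8, p = 0.226562, fail to reject H0.


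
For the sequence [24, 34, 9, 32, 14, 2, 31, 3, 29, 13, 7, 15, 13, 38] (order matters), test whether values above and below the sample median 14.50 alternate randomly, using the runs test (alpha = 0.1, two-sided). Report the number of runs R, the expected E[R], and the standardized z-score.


Step 1: Compute median = 14.50; label A = above, B = below.
Labels in order: AABABBABABBABA  (n_A = 7, n_B = 7)
Step 2: Count runs R = 11.
Step 3: Under H0 (random ordering), E[R] = 2*n_A*n_B/(n_A+n_B) + 1 = 2*7*7/14 + 1 = 8.0000.
        Var[R] = 2*n_A*n_B*(2*n_A*n_B - n_A - n_B) / ((n_A+n_B)^2 * (n_A+n_B-1)) = 8232/2548 = 3.2308.
        SD[R] = 1.7974.
Step 4: Continuity-corrected z = (R - 0.5 - E[R]) / SD[R] = (11 - 0.5 - 8.0000) / 1.7974 = 1.3909.
Step 5: Two-sided p-value via normal approximation = 2*(1 - Phi(|z|)) = 0.164264.
Step 6: alpha = 0.1. fail to reject H0.

R = 11, z = 1.3909, p = 0.164264, fail to reject H0.


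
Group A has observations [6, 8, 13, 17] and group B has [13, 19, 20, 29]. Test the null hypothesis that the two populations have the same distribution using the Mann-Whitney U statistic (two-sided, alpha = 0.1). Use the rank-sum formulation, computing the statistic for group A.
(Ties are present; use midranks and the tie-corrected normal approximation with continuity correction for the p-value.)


Step 1: Combine and sort all 8 observations; assign midranks.
sorted (value, group): (6,X), (8,X), (13,X), (13,Y), (17,X), (19,Y), (20,Y), (29,Y)
ranks: 6->1, 8->2, 13->3.5, 13->3.5, 17->5, 19->6, 20->7, 29->8
Step 2: Rank sum for X: R1 = 1 + 2 + 3.5 + 5 = 11.5.
Step 3: U_X = R1 - n1(n1+1)/2 = 11.5 - 4*5/2 = 11.5 - 10 = 1.5.
       U_Y = n1*n2 - U_X = 16 - 1.5 = 14.5.
Step 4: Ties are present, so use the tie-corrected normal approximation (with continuity correction) for the p-value.
Step 5: p-value = 0.081429; compare to alpha = 0.1. reject H0.

U_X = 1.5, p = 0.081429, reject H0 at alpha = 0.1.


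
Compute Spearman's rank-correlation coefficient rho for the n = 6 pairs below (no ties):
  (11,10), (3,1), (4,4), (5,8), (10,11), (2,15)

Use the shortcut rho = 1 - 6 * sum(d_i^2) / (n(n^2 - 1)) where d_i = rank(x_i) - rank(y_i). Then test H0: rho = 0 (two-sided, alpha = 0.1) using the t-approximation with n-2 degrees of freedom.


Step 1: Rank x and y separately (midranks; no ties here).
rank(x): 11->6, 3->2, 4->3, 5->4, 10->5, 2->1
rank(y): 10->4, 1->1, 4->2, 8->3, 11->5, 15->6
Step 2: d_i = R_x(i) - R_y(i); compute d_i^2.
  (6-4)^2=4, (2-1)^2=1, (3-2)^2=1, (4-3)^2=1, (5-5)^2=0, (1-6)^2=25
sum(d^2) = 32.
Step 3: rho = 1 - 6*32 / (6*(6^2 - 1)) = 1 - 192/210 = 0.085714.
Step 4: Under H0, t = rho * sqrt((n-2)/(1-rho^2)) = 0.1721 ~ t(4).
Step 5: Two-sided p-value from the t-distribution with 4 df = 0.871743.
Step 6: alpha = 0.1. fail to reject H0.

rho = 0.0857, p = 0.871743, fail to reject H0 at alpha = 0.1.


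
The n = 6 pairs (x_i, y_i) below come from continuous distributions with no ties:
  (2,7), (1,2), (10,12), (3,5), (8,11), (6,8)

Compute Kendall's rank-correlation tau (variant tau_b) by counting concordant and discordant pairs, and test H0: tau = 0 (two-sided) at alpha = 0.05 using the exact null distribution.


Step 1: Enumerate the 15 unordered pairs (i,j) with i<j and classify each by sign(x_j-x_i) * sign(y_j-y_i).
  (1,2):dx=-1,dy=-5->C; (1,3):dx=+8,dy=+5->C; (1,4):dx=+1,dy=-2->D; (1,5):dx=+6,dy=+4->C
  (1,6):dx=+4,dy=+1->C; (2,3):dx=+9,dy=+10->C; (2,4):dx=+2,dy=+3->C; (2,5):dx=+7,dy=+9->C
  (2,6):dx=+5,dy=+6->C; (3,4):dx=-7,dy=-7->C; (3,5):dx=-2,dy=-1->C; (3,6):dx=-4,dy=-4->C
  (4,5):dx=+5,dy=+6->C; (4,6):dx=+3,dy=+3->C; (5,6):dx=-2,dy=-3->C
Step 2: C = 14, D = 1, total pairs = 15.
Step 3: tau = (C - D)/(n(n-1)/2) = (14 - 1)/15 = 0.866667.
Step 4: Exact two-sided p-value (enumerate n! = 720 permutations of y under H0): p = 0.016667.
Step 5: alpha = 0.05. reject H0.

tau_b = 0.8667 (C=14, D=1), p = 0.016667, reject H0.


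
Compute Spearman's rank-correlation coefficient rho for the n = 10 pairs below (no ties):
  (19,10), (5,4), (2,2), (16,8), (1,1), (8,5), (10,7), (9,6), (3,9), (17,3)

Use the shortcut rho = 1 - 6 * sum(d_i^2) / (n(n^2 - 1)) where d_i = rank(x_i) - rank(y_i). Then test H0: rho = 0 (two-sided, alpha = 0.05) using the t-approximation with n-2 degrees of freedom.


Step 1: Rank x and y separately (midranks; no ties here).
rank(x): 19->10, 5->4, 2->2, 16->8, 1->1, 8->5, 10->7, 9->6, 3->3, 17->9
rank(y): 10->10, 4->4, 2->2, 8->8, 1->1, 5->5, 7->7, 6->6, 9->9, 3->3
Step 2: d_i = R_x(i) - R_y(i); compute d_i^2.
  (10-10)^2=0, (4-4)^2=0, (2-2)^2=0, (8-8)^2=0, (1-1)^2=0, (5-5)^2=0, (7-7)^2=0, (6-6)^2=0, (3-9)^2=36, (9-3)^2=36
sum(d^2) = 72.
Step 3: rho = 1 - 6*72 / (10*(10^2 - 1)) = 1 - 432/990 = 0.563636.
Step 4: Under H0, t = rho * sqrt((n-2)/(1-rho^2)) = 1.9300 ~ t(8).
Step 5: Two-sided p-value from the t-distribution with 8 df = 0.089724.
Step 6: alpha = 0.05. fail to reject H0.

rho = 0.5636, p = 0.089724, fail to reject H0 at alpha = 0.05.


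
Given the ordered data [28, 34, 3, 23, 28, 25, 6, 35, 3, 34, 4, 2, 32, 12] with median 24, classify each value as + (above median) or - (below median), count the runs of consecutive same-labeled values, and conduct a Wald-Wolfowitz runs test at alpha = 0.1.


Step 1: Compute median = 24; label A = above, B = below.
Labels in order: AABBAABABABBAB  (n_A = 7, n_B = 7)
Step 2: Count runs R = 10.
Step 3: Under H0 (random ordering), E[R] = 2*n_A*n_B/(n_A+n_B) + 1 = 2*7*7/14 + 1 = 8.0000.
        Var[R] = 2*n_A*n_B*(2*n_A*n_B - n_A - n_B) / ((n_A+n_B)^2 * (n_A+n_B-1)) = 8232/2548 = 3.2308.
        SD[R] = 1.7974.
Step 4: Continuity-corrected z = (R - 0.5 - E[R]) / SD[R] = (10 - 0.5 - 8.0000) / 1.7974 = 0.8345.
Step 5: Two-sided p-value via normal approximation = 2*(1 - Phi(|z|)) = 0.403986.
Step 6: alpha = 0.1. fail to reject H0.

R = 10, z = 0.8345, p = 0.403986, fail to reject H0.


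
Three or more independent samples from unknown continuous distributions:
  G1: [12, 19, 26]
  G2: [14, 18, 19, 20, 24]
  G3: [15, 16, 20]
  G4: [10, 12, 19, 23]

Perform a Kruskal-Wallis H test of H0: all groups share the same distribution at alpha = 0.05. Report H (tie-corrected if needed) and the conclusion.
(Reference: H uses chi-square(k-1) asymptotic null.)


Step 1: Combine all N = 15 observations and assign midranks.
sorted (value, group, rank): (10,G4,1), (12,G1,2.5), (12,G4,2.5), (14,G2,4), (15,G3,5), (16,G3,6), (18,G2,7), (19,G1,9), (19,G2,9), (19,G4,9), (20,G2,11.5), (20,G3,11.5), (23,G4,13), (24,G2,14), (26,G1,15)
Step 2: Sum ranks within each group.
R_1 = 26.5 (n_1 = 3)
R_2 = 45.5 (n_2 = 5)
R_3 = 22.5 (n_3 = 3)
R_4 = 25.5 (n_4 = 4)
Step 3: H = 12/(N(N+1)) * sum(R_i^2/n_i) - 3(N+1)
     = 12/(15*16) * (26.5^2/3 + 45.5^2/5 + 22.5^2/3 + 25.5^2/4) - 3*16
     = 0.050000 * 979.446 - 48
     = 0.972292.
Step 4: Ties present; correction factor C = 1 - 36/(15^3 - 15) = 0.989286. Corrected H = 0.972292 / 0.989286 = 0.982822.
Step 5: Under H0, H ~ chi^2(3); p-value = 0.805408.
Step 6: alpha = 0.05. fail to reject H0.

H = 0.9828, df = 3, p = 0.805408, fail to reject H0.


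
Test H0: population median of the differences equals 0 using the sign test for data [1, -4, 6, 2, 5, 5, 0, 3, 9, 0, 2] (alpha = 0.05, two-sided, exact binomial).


Step 1: Discard zero differences. Original n = 11; n_eff = number of nonzero differences = 9.
Nonzero differences (with sign): +1, -4, +6, +2, +5, +5, +3, +9, +2
Step 2: Count signs: positive = 8, negative = 1.
Step 3: Under H0: P(positive) = 0.5, so the number of positives S ~ Bin(9, 0.5).
Step 4: Two-sided exact p-value = sum of Bin(9,0.5) probabilities at or below the observed probability = 0.039062.
Step 5: alpha = 0.05. reject H0.

n_eff = 9, pos = 8, neg = 1, p = 0.039062, reject H0.


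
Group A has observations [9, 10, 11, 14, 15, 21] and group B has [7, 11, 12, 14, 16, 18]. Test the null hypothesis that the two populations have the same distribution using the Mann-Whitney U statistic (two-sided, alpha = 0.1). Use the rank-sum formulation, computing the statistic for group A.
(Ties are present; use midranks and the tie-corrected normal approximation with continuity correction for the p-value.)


Step 1: Combine and sort all 12 observations; assign midranks.
sorted (value, group): (7,Y), (9,X), (10,X), (11,X), (11,Y), (12,Y), (14,X), (14,Y), (15,X), (16,Y), (18,Y), (21,X)
ranks: 7->1, 9->2, 10->3, 11->4.5, 11->4.5, 12->6, 14->7.5, 14->7.5, 15->9, 16->10, 18->11, 21->12
Step 2: Rank sum for X: R1 = 2 + 3 + 4.5 + 7.5 + 9 + 12 = 38.
Step 3: U_X = R1 - n1(n1+1)/2 = 38 - 6*7/2 = 38 - 21 = 17.
       U_Y = n1*n2 - U_X = 36 - 17 = 19.
Step 4: Ties are present, so use the tie-corrected normal approximation (with continuity correction) for the p-value.
Step 5: p-value = 0.935962; compare to alpha = 0.1. fail to reject H0.

U_X = 17, p = 0.935962, fail to reject H0 at alpha = 0.1.


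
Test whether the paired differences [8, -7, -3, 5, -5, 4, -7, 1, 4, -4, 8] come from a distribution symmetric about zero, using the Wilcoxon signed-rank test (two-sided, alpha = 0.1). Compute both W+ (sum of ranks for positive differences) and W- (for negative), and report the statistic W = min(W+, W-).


Step 1: Drop any zero differences (none here) and take |d_i|.
|d| = [8, 7, 3, 5, 5, 4, 7, 1, 4, 4, 8]
Step 2: Midrank |d_i| (ties get averaged ranks).
ranks: |8|->10.5, |7|->8.5, |3|->2, |5|->6.5, |5|->6.5, |4|->4, |7|->8.5, |1|->1, |4|->4, |4|->4, |8|->10.5
Step 3: Attach original signs; sum ranks with positive sign and with negative sign.
W+ = 10.5 + 6.5 + 4 + 1 + 4 + 10.5 = 36.5
W- = 8.5 + 2 + 6.5 + 8.5 + 4 = 29.5
(Check: W+ + W- = 66 should equal n(n+1)/2 = 66.)
Step 4: Test statistic W = min(W+, W-) = 29.5.
Step 5: Ties in |d|, so use the tie-corrected normal approximation.
        E[W] = n(n+1)/4 = 11*12/4 = 33.
        Tie groups: |d|=4 (t=3), |d|=5 (t=2), |d|=7 (t=2), |d|=8 (t=2); sum(t^3 - t) = 42.
        Var[W] = n(n+1)(2n+1)/24 - sum(t^3-t)/48 = 3036/24 - 42/48 = 125.625.
        z = (W - E[W]) / sqrt(Var[W]) = (29.5 - 33) / 11.2083 = -0.3123.
        Two-sided p = 2*Phi(z) = 0.754835.
Step 6: alpha = 0.1. fail to reject H0.

W+ = 36.5, W- = 29.5, W = min = 29.5, p = 0.754835, fail to reject H0.


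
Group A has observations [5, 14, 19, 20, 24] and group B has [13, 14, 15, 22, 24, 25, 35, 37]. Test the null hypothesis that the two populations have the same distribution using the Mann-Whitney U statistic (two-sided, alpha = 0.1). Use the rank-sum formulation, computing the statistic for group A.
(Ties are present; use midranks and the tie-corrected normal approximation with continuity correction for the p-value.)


Step 1: Combine and sort all 13 observations; assign midranks.
sorted (value, group): (5,X), (13,Y), (14,X), (14,Y), (15,Y), (19,X), (20,X), (22,Y), (24,X), (24,Y), (25,Y), (35,Y), (37,Y)
ranks: 5->1, 13->2, 14->3.5, 14->3.5, 15->5, 19->6, 20->7, 22->8, 24->9.5, 24->9.5, 25->11, 35->12, 37->13
Step 2: Rank sum for X: R1 = 1 + 3.5 + 6 + 7 + 9.5 = 27.
Step 3: U_X = R1 - n1(n1+1)/2 = 27 - 5*6/2 = 27 - 15 = 12.
       U_Y = n1*n2 - U_X = 40 - 12 = 28.
Step 4: Ties are present, so use the tie-corrected normal approximation (with continuity correction) for the p-value.
Step 5: p-value = 0.270933; compare to alpha = 0.1. fail to reject H0.

U_X = 12, p = 0.270933, fail to reject H0 at alpha = 0.1.


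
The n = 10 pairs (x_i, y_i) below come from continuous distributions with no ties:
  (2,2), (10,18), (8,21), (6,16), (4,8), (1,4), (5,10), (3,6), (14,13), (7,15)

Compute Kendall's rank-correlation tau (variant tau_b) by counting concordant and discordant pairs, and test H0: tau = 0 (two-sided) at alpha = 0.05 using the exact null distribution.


Step 1: Enumerate the 45 unordered pairs (i,j) with i<j and classify each by sign(x_j-x_i) * sign(y_j-y_i).
  (1,2):dx=+8,dy=+16->C; (1,3):dx=+6,dy=+19->C; (1,4):dx=+4,dy=+14->C; (1,5):dx=+2,dy=+6->C
  (1,6):dx=-1,dy=+2->D; (1,7):dx=+3,dy=+8->C; (1,8):dx=+1,dy=+4->C; (1,9):dx=+12,dy=+11->C
  (1,10):dx=+5,dy=+13->C; (2,3):dx=-2,dy=+3->D; (2,4):dx=-4,dy=-2->C; (2,5):dx=-6,dy=-10->C
  (2,6):dx=-9,dy=-14->C; (2,7):dx=-5,dy=-8->C; (2,8):dx=-7,dy=-12->C; (2,9):dx=+4,dy=-5->D
  (2,10):dx=-3,dy=-3->C; (3,4):dx=-2,dy=-5->C; (3,5):dx=-4,dy=-13->C; (3,6):dx=-7,dy=-17->C
  (3,7):dx=-3,dy=-11->C; (3,8):dx=-5,dy=-15->C; (3,9):dx=+6,dy=-8->D; (3,10):dx=-1,dy=-6->C
  (4,5):dx=-2,dy=-8->C; (4,6):dx=-5,dy=-12->C; (4,7):dx=-1,dy=-6->C; (4,8):dx=-3,dy=-10->C
  (4,9):dx=+8,dy=-3->D; (4,10):dx=+1,dy=-1->D; (5,6):dx=-3,dy=-4->C; (5,7):dx=+1,dy=+2->C
  (5,8):dx=-1,dy=-2->C; (5,9):dx=+10,dy=+5->C; (5,10):dx=+3,dy=+7->C; (6,7):dx=+4,dy=+6->C
  (6,8):dx=+2,dy=+2->C; (6,9):dx=+13,dy=+9->C; (6,10):dx=+6,dy=+11->C; (7,8):dx=-2,dy=-4->C
  (7,9):dx=+9,dy=+3->C; (7,10):dx=+2,dy=+5->C; (8,9):dx=+11,dy=+7->C; (8,10):dx=+4,dy=+9->C
  (9,10):dx=-7,dy=+2->D
Step 2: C = 38, D = 7, total pairs = 45.
Step 3: tau = (C - D)/(n(n-1)/2) = (38 - 7)/45 = 0.688889.
Step 4: Exact two-sided p-value (enumerate n! = 3628800 permutations of y under H0): p = 0.004687.
Step 5: alpha = 0.05. reject H0.

tau_b = 0.6889 (C=38, D=7), p = 0.004687, reject H0.


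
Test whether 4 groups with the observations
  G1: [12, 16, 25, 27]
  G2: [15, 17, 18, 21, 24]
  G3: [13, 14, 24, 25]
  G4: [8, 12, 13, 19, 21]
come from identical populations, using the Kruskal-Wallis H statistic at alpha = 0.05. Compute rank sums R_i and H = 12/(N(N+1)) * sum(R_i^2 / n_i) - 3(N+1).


Step 1: Combine all N = 18 observations and assign midranks.
sorted (value, group, rank): (8,G4,1), (12,G1,2.5), (12,G4,2.5), (13,G3,4.5), (13,G4,4.5), (14,G3,6), (15,G2,7), (16,G1,8), (17,G2,9), (18,G2,10), (19,G4,11), (21,G2,12.5), (21,G4,12.5), (24,G2,14.5), (24,G3,14.5), (25,G1,16.5), (25,G3,16.5), (27,G1,18)
Step 2: Sum ranks within each group.
R_1 = 45 (n_1 = 4)
R_2 = 53 (n_2 = 5)
R_3 = 41.5 (n_3 = 4)
R_4 = 31.5 (n_4 = 5)
Step 3: H = 12/(N(N+1)) * sum(R_i^2/n_i) - 3(N+1)
     = 12/(18*19) * (45^2/4 + 53^2/5 + 41.5^2/4 + 31.5^2/5) - 3*19
     = 0.035088 * 1697.06 - 57
     = 2.546053.
Step 4: Ties present; correction factor C = 1 - 30/(18^3 - 18) = 0.994840. Corrected H = 2.546053 / 0.994840 = 2.559258.
Step 5: Under H0, H ~ chi^2(3); p-value = 0.464677.
Step 6: alpha = 0.05. fail to reject H0.

H = 2.5593, df = 3, p = 0.464677, fail to reject H0.


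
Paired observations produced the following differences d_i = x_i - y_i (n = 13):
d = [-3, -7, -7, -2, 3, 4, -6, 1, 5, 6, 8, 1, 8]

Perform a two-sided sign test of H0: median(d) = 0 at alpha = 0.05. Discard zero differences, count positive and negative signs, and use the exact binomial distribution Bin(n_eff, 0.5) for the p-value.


Step 1: Discard zero differences. Original n = 13; n_eff = number of nonzero differences = 13.
Nonzero differences (with sign): -3, -7, -7, -2, +3, +4, -6, +1, +5, +6, +8, +1, +8
Step 2: Count signs: positive = 8, negative = 5.
Step 3: Under H0: P(positive) = 0.5, so the number of positives S ~ Bin(13, 0.5).
Step 4: Two-sided exact p-value = sum of Bin(13,0.5) probabilities at or below the observed probability = 0.581055.
Step 5: alpha = 0.05. fail to reject H0.

n_eff = 13, pos = 8, neg = 5, p = 0.581055, fail to reject H0.


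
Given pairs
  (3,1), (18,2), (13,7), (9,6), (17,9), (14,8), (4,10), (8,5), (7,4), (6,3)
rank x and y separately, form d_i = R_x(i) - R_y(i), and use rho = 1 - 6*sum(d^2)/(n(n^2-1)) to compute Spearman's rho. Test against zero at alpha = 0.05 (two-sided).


Step 1: Rank x and y separately (midranks; no ties here).
rank(x): 3->1, 18->10, 13->7, 9->6, 17->9, 14->8, 4->2, 8->5, 7->4, 6->3
rank(y): 1->1, 2->2, 7->7, 6->6, 9->9, 8->8, 10->10, 5->5, 4->4, 3->3
Step 2: d_i = R_x(i) - R_y(i); compute d_i^2.
  (1-1)^2=0, (10-2)^2=64, (7-7)^2=0, (6-6)^2=0, (9-9)^2=0, (8-8)^2=0, (2-10)^2=64, (5-5)^2=0, (4-4)^2=0, (3-3)^2=0
sum(d^2) = 128.
Step 3: rho = 1 - 6*128 / (10*(10^2 - 1)) = 1 - 768/990 = 0.224242.
Step 4: Under H0, t = rho * sqrt((n-2)/(1-rho^2)) = 0.6508 ~ t(8).
Step 5: Two-sided p-value from the t-distribution with 8 df = 0.533401.
Step 6: alpha = 0.05. fail to reject H0.

rho = 0.2242, p = 0.533401, fail to reject H0 at alpha = 0.05.


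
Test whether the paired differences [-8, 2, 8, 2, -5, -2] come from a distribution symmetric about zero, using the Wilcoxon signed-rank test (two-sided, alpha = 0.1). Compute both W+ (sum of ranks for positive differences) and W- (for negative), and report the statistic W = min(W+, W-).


Step 1: Drop any zero differences (none here) and take |d_i|.
|d| = [8, 2, 8, 2, 5, 2]
Step 2: Midrank |d_i| (ties get averaged ranks).
ranks: |8|->5.5, |2|->2, |8|->5.5, |2|->2, |5|->4, |2|->2
Step 3: Attach original signs; sum ranks with positive sign and with negative sign.
W+ = 2 + 5.5 + 2 = 9.5
W- = 5.5 + 4 + 2 = 11.5
(Check: W+ + W- = 21 should equal n(n+1)/2 = 21.)
Step 4: Test statistic W = min(W+, W-) = 9.5.
Step 5: Ties in |d|, so use the tie-corrected normal approximation.
        E[W] = n(n+1)/4 = 6*7/4 = 10.5.
        Tie groups: |d|=2 (t=3), |d|=8 (t=2); sum(t^3 - t) = 30.
        Var[W] = n(n+1)(2n+1)/24 - sum(t^3-t)/48 = 546/24 - 30/48 = 22.125.
        z = (W - E[W]) / sqrt(Var[W]) = (9.5 - 10.5) / 4.7037 = -0.2126.
        Two-sided p = 2*Phi(z) = 0.831641.
Step 6: alpha = 0.1. fail to reject H0.

W+ = 9.5, W- = 11.5, W = min = 9.5, p = 0.831641, fail to reject H0.


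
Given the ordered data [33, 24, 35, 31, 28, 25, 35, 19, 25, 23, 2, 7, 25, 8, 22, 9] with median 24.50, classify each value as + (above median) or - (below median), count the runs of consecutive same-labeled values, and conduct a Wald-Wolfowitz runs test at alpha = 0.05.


Step 1: Compute median = 24.50; label A = above, B = below.
Labels in order: ABAAAAABABBBABBB  (n_A = 8, n_B = 8)
Step 2: Count runs R = 8.
Step 3: Under H0 (random ordering), E[R] = 2*n_A*n_B/(n_A+n_B) + 1 = 2*8*8/16 + 1 = 9.0000.
        Var[R] = 2*n_A*n_B*(2*n_A*n_B - n_A - n_B) / ((n_A+n_B)^2 * (n_A+n_B-1)) = 14336/3840 = 3.7333.
        SD[R] = 1.9322.
Step 4: Continuity-corrected z = (R + 0.5 - E[R]) / SD[R] = (8 + 0.5 - 9.0000) / 1.9322 = -0.2588.
Step 5: Two-sided p-value via normal approximation = 2*(1 - Phi(|z|)) = 0.795809.
Step 6: alpha = 0.05. fail to reject H0.

R = 8, z = -0.2588, p = 0.795809, fail to reject H0.


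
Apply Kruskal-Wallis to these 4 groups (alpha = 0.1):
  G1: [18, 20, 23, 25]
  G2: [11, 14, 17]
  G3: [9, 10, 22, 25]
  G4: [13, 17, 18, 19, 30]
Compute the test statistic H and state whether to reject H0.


Step 1: Combine all N = 16 observations and assign midranks.
sorted (value, group, rank): (9,G3,1), (10,G3,2), (11,G2,3), (13,G4,4), (14,G2,5), (17,G2,6.5), (17,G4,6.5), (18,G1,8.5), (18,G4,8.5), (19,G4,10), (20,G1,11), (22,G3,12), (23,G1,13), (25,G1,14.5), (25,G3,14.5), (30,G4,16)
Step 2: Sum ranks within each group.
R_1 = 47 (n_1 = 4)
R_2 = 14.5 (n_2 = 3)
R_3 = 29.5 (n_3 = 4)
R_4 = 45 (n_4 = 5)
Step 3: H = 12/(N(N+1)) * sum(R_i^2/n_i) - 3(N+1)
     = 12/(16*17) * (47^2/4 + 14.5^2/3 + 29.5^2/4 + 45^2/5) - 3*17
     = 0.044118 * 1244.9 - 51
     = 3.921875.
Step 4: Ties present; correction factor C = 1 - 18/(16^3 - 16) = 0.995588. Corrected H = 3.921875 / 0.995588 = 3.939254.
Step 5: Under H0, H ~ chi^2(3); p-value = 0.268099.
Step 6: alpha = 0.1. fail to reject H0.

H = 3.9393, df = 3, p = 0.268099, fail to reject H0.


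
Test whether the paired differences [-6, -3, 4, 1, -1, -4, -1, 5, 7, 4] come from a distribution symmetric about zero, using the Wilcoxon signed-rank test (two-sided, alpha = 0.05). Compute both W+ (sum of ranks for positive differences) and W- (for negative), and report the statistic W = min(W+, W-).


Step 1: Drop any zero differences (none here) and take |d_i|.
|d| = [6, 3, 4, 1, 1, 4, 1, 5, 7, 4]
Step 2: Midrank |d_i| (ties get averaged ranks).
ranks: |6|->9, |3|->4, |4|->6, |1|->2, |1|->2, |4|->6, |1|->2, |5|->8, |7|->10, |4|->6
Step 3: Attach original signs; sum ranks with positive sign and with negative sign.
W+ = 6 + 2 + 8 + 10 + 6 = 32
W- = 9 + 4 + 2 + 6 + 2 = 23
(Check: W+ + W- = 55 should equal n(n+1)/2 = 55.)
Step 4: Test statistic W = min(W+, W-) = 23.
Step 5: Ties in |d|, so use the tie-corrected normal approximation.
        E[W] = n(n+1)/4 = 10*11/4 = 27.5.
        Tie groups: |d|=1 (t=3), |d|=4 (t=3); sum(t^3 - t) = 48.
        Var[W] = n(n+1)(2n+1)/24 - sum(t^3-t)/48 = 2310/24 - 48/48 = 95.25.
        z = (W - E[W]) / sqrt(Var[W]) = (23 - 27.5) / 9.7596 = -0.4611.
        Two-sided p = 2*Phi(z) = 0.644738.
Step 6: alpha = 0.05. fail to reject H0.

W+ = 32, W- = 23, W = min = 23, p = 0.644738, fail to reject H0.


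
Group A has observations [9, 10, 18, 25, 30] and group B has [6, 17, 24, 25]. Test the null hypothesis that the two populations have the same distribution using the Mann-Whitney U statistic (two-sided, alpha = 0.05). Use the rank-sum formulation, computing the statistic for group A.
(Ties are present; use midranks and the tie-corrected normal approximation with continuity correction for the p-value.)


Step 1: Combine and sort all 9 observations; assign midranks.
sorted (value, group): (6,Y), (9,X), (10,X), (17,Y), (18,X), (24,Y), (25,X), (25,Y), (30,X)
ranks: 6->1, 9->2, 10->3, 17->4, 18->5, 24->6, 25->7.5, 25->7.5, 30->9
Step 2: Rank sum for X: R1 = 2 + 3 + 5 + 7.5 + 9 = 26.5.
Step 3: U_X = R1 - n1(n1+1)/2 = 26.5 - 5*6/2 = 26.5 - 15 = 11.5.
       U_Y = n1*n2 - U_X = 20 - 11.5 = 8.5.
Step 4: Ties are present, so use the tie-corrected normal approximation (with continuity correction) for the p-value.
Step 5: p-value = 0.805701; compare to alpha = 0.05. fail to reject H0.

U_X = 11.5, p = 0.805701, fail to reject H0 at alpha = 0.05.


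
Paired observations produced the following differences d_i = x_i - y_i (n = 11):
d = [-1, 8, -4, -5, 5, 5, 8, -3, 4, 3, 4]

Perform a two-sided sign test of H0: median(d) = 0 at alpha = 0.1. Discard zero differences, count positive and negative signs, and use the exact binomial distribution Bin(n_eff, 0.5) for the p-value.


Step 1: Discard zero differences. Original n = 11; n_eff = number of nonzero differences = 11.
Nonzero differences (with sign): -1, +8, -4, -5, +5, +5, +8, -3, +4, +3, +4
Step 2: Count signs: positive = 7, negative = 4.
Step 3: Under H0: P(positive) = 0.5, so the number of positives S ~ Bin(11, 0.5).
Step 4: Two-sided exact p-value = sum of Bin(11,0.5) probabilities at or below the observed probability = 0.548828.
Step 5: alpha = 0.1. fail to reject H0.

n_eff = 11, pos = 7, neg = 4, p = 0.548828, fail to reject H0.


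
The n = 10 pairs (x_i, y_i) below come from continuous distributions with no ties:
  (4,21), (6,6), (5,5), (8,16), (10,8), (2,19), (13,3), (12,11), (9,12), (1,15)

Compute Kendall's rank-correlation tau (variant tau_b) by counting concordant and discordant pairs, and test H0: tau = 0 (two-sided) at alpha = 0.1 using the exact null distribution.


Step 1: Enumerate the 45 unordered pairs (i,j) with i<j and classify each by sign(x_j-x_i) * sign(y_j-y_i).
  (1,2):dx=+2,dy=-15->D; (1,3):dx=+1,dy=-16->D; (1,4):dx=+4,dy=-5->D; (1,5):dx=+6,dy=-13->D
  (1,6):dx=-2,dy=-2->C; (1,7):dx=+9,dy=-18->D; (1,8):dx=+8,dy=-10->D; (1,9):dx=+5,dy=-9->D
  (1,10):dx=-3,dy=-6->C; (2,3):dx=-1,dy=-1->C; (2,4):dx=+2,dy=+10->C; (2,5):dx=+4,dy=+2->C
  (2,6):dx=-4,dy=+13->D; (2,7):dx=+7,dy=-3->D; (2,8):dx=+6,dy=+5->C; (2,9):dx=+3,dy=+6->C
  (2,10):dx=-5,dy=+9->D; (3,4):dx=+3,dy=+11->C; (3,5):dx=+5,dy=+3->C; (3,6):dx=-3,dy=+14->D
  (3,7):dx=+8,dy=-2->D; (3,8):dx=+7,dy=+6->C; (3,9):dx=+4,dy=+7->C; (3,10):dx=-4,dy=+10->D
  (4,5):dx=+2,dy=-8->D; (4,6):dx=-6,dy=+3->D; (4,7):dx=+5,dy=-13->D; (4,8):dx=+4,dy=-5->D
  (4,9):dx=+1,dy=-4->D; (4,10):dx=-7,dy=-1->C; (5,6):dx=-8,dy=+11->D; (5,7):dx=+3,dy=-5->D
  (5,8):dx=+2,dy=+3->C; (5,9):dx=-1,dy=+4->D; (5,10):dx=-9,dy=+7->D; (6,7):dx=+11,dy=-16->D
  (6,8):dx=+10,dy=-8->D; (6,9):dx=+7,dy=-7->D; (6,10):dx=-1,dy=-4->C; (7,8):dx=-1,dy=+8->D
  (7,9):dx=-4,dy=+9->D; (7,10):dx=-12,dy=+12->D; (8,9):dx=-3,dy=+1->D; (8,10):dx=-11,dy=+4->D
  (9,10):dx=-8,dy=+3->D
Step 2: C = 14, D = 31, total pairs = 45.
Step 3: tau = (C - D)/(n(n-1)/2) = (14 - 31)/45 = -0.377778.
Step 4: Exact two-sided p-value (enumerate n! = 3628800 permutations of y under H0): p = 0.155742.
Step 5: alpha = 0.1. fail to reject H0.

tau_b = -0.3778 (C=14, D=31), p = 0.155742, fail to reject H0.


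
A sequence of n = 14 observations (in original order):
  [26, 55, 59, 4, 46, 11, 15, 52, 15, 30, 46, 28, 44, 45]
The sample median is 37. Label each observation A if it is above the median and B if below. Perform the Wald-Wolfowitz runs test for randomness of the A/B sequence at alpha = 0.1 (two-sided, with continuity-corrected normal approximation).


Step 1: Compute median = 37; label A = above, B = below.
Labels in order: BAABABBABBABAA  (n_A = 7, n_B = 7)
Step 2: Count runs R = 10.
Step 3: Under H0 (random ordering), E[R] = 2*n_A*n_B/(n_A+n_B) + 1 = 2*7*7/14 + 1 = 8.0000.
        Var[R] = 2*n_A*n_B*(2*n_A*n_B - n_A - n_B) / ((n_A+n_B)^2 * (n_A+n_B-1)) = 8232/2548 = 3.2308.
        SD[R] = 1.7974.
Step 4: Continuity-corrected z = (R - 0.5 - E[R]) / SD[R] = (10 - 0.5 - 8.0000) / 1.7974 = 0.8345.
Step 5: Two-sided p-value via normal approximation = 2*(1 - Phi(|z|)) = 0.403986.
Step 6: alpha = 0.1. fail to reject H0.

R = 10, z = 0.8345, p = 0.403986, fail to reject H0.


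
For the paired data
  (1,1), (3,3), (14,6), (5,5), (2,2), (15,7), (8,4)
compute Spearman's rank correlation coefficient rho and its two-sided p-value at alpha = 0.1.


Step 1: Rank x and y separately (midranks; no ties here).
rank(x): 1->1, 3->3, 14->6, 5->4, 2->2, 15->7, 8->5
rank(y): 1->1, 3->3, 6->6, 5->5, 2->2, 7->7, 4->4
Step 2: d_i = R_x(i) - R_y(i); compute d_i^2.
  (1-1)^2=0, (3-3)^2=0, (6-6)^2=0, (4-5)^2=1, (2-2)^2=0, (7-7)^2=0, (5-4)^2=1
sum(d^2) = 2.
Step 3: rho = 1 - 6*2 / (7*(7^2 - 1)) = 1 - 12/336 = 0.964286.
Step 4: Under H0, t = rho * sqrt((n-2)/(1-rho^2)) = 8.1408 ~ t(5).
Step 5: Two-sided p-value from the t-distribution with 5 df = 0.000454.
Step 6: alpha = 0.1. reject H0.

rho = 0.9643, p = 0.000454, reject H0 at alpha = 0.1.


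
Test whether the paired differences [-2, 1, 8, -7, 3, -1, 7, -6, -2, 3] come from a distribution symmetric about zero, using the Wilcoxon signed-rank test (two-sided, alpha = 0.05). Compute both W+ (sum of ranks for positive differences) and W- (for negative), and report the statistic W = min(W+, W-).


Step 1: Drop any zero differences (none here) and take |d_i|.
|d| = [2, 1, 8, 7, 3, 1, 7, 6, 2, 3]
Step 2: Midrank |d_i| (ties get averaged ranks).
ranks: |2|->3.5, |1|->1.5, |8|->10, |7|->8.5, |3|->5.5, |1|->1.5, |7|->8.5, |6|->7, |2|->3.5, |3|->5.5
Step 3: Attach original signs; sum ranks with positive sign and with negative sign.
W+ = 1.5 + 10 + 5.5 + 8.5 + 5.5 = 31
W- = 3.5 + 8.5 + 1.5 + 7 + 3.5 = 24
(Check: W+ + W- = 55 should equal n(n+1)/2 = 55.)
Step 4: Test statistic W = min(W+, W-) = 24.
Step 5: Ties in |d|, so use the tie-corrected normal approximation.
        E[W] = n(n+1)/4 = 10*11/4 = 27.5.
        Tie groups: |d|=1 (t=2), |d|=2 (t=2), |d|=3 (t=2), |d|=7 (t=2); sum(t^3 - t) = 24.
        Var[W] = n(n+1)(2n+1)/24 - sum(t^3-t)/48 = 2310/24 - 24/48 = 95.75.
        z = (W - E[W]) / sqrt(Var[W]) = (24 - 27.5) / 9.7852 = -0.3577.
        Two-sided p = 2*Phi(z) = 0.720580.
Step 6: alpha = 0.05. fail to reject H0.

W+ = 31, W- = 24, W = min = 24, p = 0.720580, fail to reject H0.


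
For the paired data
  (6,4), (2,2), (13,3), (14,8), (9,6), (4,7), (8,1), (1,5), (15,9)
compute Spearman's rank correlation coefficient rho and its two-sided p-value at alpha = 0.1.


Step 1: Rank x and y separately (midranks; no ties here).
rank(x): 6->4, 2->2, 13->7, 14->8, 9->6, 4->3, 8->5, 1->1, 15->9
rank(y): 4->4, 2->2, 3->3, 8->8, 6->6, 7->7, 1->1, 5->5, 9->9
Step 2: d_i = R_x(i) - R_y(i); compute d_i^2.
  (4-4)^2=0, (2-2)^2=0, (7-3)^2=16, (8-8)^2=0, (6-6)^2=0, (3-7)^2=16, (5-1)^2=16, (1-5)^2=16, (9-9)^2=0
sum(d^2) = 64.
Step 3: rho = 1 - 6*64 / (9*(9^2 - 1)) = 1 - 384/720 = 0.466667.
Step 4: Under H0, t = rho * sqrt((n-2)/(1-rho^2)) = 1.3960 ~ t(7).
Step 5: Two-sided p-value from the t-distribution with 7 df = 0.205386.
Step 6: alpha = 0.1. fail to reject H0.

rho = 0.4667, p = 0.205386, fail to reject H0 at alpha = 0.1.
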